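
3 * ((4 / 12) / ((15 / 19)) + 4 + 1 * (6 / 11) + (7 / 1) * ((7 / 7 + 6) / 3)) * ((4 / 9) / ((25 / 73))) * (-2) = -6157696 / 37125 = -165.86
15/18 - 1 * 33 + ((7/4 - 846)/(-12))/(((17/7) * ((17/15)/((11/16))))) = -14.59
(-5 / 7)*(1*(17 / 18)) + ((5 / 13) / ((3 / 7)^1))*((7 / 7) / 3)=-205 / 546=-0.38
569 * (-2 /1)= -1138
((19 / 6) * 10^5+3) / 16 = 950009 / 48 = 19791.85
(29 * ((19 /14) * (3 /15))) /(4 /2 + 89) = 551 /6370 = 0.09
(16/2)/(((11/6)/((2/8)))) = 12/11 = 1.09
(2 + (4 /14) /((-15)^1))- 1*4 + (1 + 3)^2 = 1468 /105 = 13.98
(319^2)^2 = 10355301121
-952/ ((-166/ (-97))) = -46172/ 83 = -556.29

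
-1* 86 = -86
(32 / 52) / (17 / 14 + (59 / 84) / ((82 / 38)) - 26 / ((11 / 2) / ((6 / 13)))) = -303072 / 316199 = -0.96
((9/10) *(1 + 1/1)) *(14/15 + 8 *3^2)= 3282/25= 131.28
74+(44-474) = -356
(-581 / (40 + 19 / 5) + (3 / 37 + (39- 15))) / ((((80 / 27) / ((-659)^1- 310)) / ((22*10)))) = -2101944141 / 2701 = -778209.60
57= 57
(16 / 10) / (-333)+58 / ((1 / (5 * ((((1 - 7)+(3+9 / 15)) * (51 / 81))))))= -81072 / 185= -438.23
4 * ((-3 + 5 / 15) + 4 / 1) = 5.33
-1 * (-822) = 822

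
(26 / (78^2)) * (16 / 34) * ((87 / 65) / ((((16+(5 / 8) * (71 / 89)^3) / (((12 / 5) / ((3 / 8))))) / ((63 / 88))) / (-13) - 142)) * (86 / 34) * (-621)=1467429812360064 / 49378794255982165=0.03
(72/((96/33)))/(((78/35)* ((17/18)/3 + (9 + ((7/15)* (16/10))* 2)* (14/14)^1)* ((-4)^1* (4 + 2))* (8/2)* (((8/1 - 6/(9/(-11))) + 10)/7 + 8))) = -5457375/5924179456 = -0.00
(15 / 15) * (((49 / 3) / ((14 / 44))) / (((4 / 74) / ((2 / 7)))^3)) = 1114366 / 147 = 7580.72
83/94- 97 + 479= 35991/94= 382.88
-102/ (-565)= 102/ 565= 0.18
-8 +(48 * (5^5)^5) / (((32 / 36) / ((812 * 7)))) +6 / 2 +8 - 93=91474056243896484374910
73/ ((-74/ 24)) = -876/ 37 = -23.68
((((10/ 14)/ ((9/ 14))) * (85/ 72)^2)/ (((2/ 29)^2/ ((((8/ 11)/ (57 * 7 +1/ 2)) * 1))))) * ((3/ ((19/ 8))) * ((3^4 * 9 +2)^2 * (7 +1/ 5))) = 763975921700/ 265221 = 2880525.76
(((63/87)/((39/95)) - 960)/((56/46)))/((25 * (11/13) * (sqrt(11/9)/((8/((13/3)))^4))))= -413502299136 * sqrt(11)/3507719215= -390.98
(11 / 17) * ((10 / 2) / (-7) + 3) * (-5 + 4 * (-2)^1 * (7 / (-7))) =528 / 119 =4.44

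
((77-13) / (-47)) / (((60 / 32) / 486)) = -82944 / 235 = -352.95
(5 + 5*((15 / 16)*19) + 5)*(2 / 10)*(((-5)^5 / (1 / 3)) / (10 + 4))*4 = -2971875 / 56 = -53069.20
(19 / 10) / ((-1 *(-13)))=19 / 130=0.15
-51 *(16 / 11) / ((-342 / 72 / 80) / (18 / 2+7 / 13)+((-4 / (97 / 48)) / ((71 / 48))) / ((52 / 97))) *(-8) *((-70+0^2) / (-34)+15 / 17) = -697.50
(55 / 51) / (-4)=-55 / 204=-0.27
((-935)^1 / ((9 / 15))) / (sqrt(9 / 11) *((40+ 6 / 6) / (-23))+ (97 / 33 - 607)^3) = 234661160402244418174200 / 33191157304084915939776996373 - 517588075275975 *sqrt(11) / 33191157304084915939776996373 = 0.00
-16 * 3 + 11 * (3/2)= -63/2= -31.50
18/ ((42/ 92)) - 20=136/ 7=19.43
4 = 4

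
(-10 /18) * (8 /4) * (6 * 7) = -140 /3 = -46.67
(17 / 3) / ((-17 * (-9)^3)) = 1 / 2187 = 0.00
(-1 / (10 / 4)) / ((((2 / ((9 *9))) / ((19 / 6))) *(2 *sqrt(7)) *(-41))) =513 *sqrt(7) / 5740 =0.24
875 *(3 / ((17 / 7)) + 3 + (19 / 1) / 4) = 534625 / 68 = 7862.13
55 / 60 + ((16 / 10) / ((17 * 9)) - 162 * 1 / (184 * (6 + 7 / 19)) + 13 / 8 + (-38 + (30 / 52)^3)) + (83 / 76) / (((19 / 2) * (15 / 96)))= -58522115484593 / 1688542127415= -34.66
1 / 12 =0.08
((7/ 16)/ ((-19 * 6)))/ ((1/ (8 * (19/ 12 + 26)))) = -2317/ 2736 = -0.85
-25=-25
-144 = -144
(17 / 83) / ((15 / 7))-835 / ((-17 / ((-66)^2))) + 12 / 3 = 4528475383 / 21165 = 213960.57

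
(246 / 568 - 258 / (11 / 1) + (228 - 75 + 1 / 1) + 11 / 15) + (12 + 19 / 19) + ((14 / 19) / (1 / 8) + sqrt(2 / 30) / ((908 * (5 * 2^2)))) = sqrt(15) / 272400 + 134091101 / 890340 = 150.61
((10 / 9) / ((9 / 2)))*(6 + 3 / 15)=124 / 81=1.53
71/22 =3.23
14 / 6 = 7 / 3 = 2.33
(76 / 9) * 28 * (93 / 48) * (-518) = -237301.56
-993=-993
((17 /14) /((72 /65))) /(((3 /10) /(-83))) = -458575 /1512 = -303.29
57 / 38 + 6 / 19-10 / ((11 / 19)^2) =-128831 / 4598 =-28.02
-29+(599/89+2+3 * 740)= 2199.73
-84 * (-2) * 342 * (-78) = -4481568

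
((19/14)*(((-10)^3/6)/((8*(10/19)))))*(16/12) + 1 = -8899/126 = -70.63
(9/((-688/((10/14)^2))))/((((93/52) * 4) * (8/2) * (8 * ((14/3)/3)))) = -8775/468192256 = -0.00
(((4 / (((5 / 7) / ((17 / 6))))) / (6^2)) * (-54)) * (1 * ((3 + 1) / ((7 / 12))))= -816 / 5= -163.20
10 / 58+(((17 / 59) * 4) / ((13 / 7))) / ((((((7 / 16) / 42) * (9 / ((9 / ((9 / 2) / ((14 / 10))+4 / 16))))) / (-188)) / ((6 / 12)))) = -1616.41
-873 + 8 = -865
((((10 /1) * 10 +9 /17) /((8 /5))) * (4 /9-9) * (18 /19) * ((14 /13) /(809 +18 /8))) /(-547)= 167482 /135514327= 0.00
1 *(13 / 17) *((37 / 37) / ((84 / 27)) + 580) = 211237 / 476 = 443.78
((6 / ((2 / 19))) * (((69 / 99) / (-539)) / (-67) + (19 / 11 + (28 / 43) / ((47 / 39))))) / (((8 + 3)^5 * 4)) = 25942238107 / 129296268816253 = 0.00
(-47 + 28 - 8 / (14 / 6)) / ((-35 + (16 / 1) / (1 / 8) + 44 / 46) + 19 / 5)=-18055 / 78694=-0.23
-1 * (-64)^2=-4096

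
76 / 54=38 / 27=1.41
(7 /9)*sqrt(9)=7 /3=2.33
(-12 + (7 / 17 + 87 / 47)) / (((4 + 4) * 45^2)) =-389 / 647190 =-0.00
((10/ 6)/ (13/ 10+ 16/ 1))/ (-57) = -50/ 29583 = -0.00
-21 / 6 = -3.50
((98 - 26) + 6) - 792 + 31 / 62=-1427 / 2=-713.50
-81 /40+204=8079 /40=201.98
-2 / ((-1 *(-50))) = -1 / 25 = -0.04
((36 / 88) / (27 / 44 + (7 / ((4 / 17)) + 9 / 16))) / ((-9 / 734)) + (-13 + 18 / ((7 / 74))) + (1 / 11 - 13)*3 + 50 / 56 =231973717 / 1676444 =138.37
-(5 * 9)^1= -45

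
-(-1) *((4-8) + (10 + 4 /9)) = 58 /9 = 6.44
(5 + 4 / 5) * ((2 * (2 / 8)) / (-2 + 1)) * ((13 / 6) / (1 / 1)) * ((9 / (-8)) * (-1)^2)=1131 / 160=7.07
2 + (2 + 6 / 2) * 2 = 12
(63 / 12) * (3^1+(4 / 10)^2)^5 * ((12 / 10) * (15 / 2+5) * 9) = 1744690978233 / 7812500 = 223320.45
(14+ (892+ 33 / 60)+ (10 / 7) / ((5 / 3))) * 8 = 254074 / 35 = 7259.26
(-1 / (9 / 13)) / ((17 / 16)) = -208 / 153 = -1.36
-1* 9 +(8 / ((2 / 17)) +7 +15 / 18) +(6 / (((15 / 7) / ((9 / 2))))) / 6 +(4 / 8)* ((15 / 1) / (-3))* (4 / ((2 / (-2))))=1184 / 15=78.93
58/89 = 0.65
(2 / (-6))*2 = -2 / 3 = -0.67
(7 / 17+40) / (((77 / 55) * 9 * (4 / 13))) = 14885 / 1428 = 10.42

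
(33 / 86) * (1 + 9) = 165 / 43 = 3.84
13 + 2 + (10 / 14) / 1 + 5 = 145 / 7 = 20.71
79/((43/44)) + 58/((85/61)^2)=110.71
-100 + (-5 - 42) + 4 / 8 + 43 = -207 / 2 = -103.50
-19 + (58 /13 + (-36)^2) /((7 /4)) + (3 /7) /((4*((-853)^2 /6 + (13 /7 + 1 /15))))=3356258901105 /4634942858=724.12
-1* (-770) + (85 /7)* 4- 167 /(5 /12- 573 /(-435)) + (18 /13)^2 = 369236958 /509873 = 724.17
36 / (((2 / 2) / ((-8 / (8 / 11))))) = -396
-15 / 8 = -1.88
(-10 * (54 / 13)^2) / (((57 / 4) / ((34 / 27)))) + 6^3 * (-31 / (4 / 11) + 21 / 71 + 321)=11620337418 / 227981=50970.64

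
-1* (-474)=474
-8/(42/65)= -260/21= -12.38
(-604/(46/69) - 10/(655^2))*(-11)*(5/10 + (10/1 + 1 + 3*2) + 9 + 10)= 31212341798/85805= 363759.01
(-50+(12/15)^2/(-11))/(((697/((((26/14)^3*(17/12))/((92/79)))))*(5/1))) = -1194634129/10673817000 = -0.11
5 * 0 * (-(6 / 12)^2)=0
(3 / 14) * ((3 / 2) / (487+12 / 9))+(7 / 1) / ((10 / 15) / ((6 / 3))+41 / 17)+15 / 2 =206139 / 20510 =10.05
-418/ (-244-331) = 418/ 575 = 0.73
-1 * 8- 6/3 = -10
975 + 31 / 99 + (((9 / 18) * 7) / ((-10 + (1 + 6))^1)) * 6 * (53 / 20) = 1894391 / 1980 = 956.76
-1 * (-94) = 94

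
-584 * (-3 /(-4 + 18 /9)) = -876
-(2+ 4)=-6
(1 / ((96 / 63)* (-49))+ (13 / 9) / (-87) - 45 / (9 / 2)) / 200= -1759181 / 35078400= -0.05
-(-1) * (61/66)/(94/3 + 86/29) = 1769/65648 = 0.03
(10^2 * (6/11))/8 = 75/11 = 6.82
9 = 9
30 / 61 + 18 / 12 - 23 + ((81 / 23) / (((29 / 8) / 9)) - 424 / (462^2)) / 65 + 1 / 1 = -1121842589011 / 56448574182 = -19.87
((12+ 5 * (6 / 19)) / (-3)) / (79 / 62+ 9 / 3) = -5332 / 5035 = -1.06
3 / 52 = 0.06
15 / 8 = 1.88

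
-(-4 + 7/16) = 57/16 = 3.56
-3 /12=-1 /4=-0.25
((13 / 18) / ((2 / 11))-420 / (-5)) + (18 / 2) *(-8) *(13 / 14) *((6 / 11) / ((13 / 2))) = 228307 / 2772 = 82.36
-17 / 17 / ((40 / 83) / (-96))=996 / 5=199.20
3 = 3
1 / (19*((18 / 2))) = 1 / 171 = 0.01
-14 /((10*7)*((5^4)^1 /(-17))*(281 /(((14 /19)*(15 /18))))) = 119 /10010625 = 0.00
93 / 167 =0.56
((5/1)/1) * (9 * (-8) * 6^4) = -466560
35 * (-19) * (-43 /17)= 28595 /17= 1682.06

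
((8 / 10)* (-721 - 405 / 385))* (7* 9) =-2001528 / 55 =-36391.42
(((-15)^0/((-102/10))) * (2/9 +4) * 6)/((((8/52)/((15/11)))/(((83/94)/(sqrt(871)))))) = -39425 * sqrt(871)/1766589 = -0.66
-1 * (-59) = 59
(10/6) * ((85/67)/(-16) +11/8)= 2315/1072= 2.16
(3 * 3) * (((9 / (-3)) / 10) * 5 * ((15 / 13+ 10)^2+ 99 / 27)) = -292203 / 169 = -1729.01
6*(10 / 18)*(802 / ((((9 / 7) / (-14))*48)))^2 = 1930416005 / 17496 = 110334.71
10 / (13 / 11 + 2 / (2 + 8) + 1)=550 / 131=4.20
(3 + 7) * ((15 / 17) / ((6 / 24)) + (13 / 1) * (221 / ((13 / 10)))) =376300 / 17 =22135.29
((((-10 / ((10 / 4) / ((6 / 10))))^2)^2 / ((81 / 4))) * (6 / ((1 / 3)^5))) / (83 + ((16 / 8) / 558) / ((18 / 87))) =28.77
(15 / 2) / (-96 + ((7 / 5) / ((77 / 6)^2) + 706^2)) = 0.00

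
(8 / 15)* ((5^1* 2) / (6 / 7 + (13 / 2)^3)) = 896 / 46281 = 0.02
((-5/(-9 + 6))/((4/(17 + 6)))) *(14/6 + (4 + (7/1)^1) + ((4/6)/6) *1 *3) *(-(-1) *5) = 23575/36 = 654.86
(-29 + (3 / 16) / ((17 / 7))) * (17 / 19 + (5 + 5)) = -1628469 / 5168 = -315.11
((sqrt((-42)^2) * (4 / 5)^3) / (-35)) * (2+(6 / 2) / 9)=-1.43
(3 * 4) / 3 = 4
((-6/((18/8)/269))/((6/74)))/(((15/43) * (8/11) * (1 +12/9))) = -4707769/315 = -14945.30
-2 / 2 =-1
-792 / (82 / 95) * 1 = -37620 / 41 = -917.56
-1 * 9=-9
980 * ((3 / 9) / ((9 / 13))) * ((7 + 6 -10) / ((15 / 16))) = 40768 / 27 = 1509.93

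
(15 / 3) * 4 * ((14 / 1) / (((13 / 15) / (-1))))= -323.08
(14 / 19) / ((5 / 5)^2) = 14 / 19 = 0.74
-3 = -3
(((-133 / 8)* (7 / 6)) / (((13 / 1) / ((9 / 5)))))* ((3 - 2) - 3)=5.37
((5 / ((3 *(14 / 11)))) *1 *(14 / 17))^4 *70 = 640543750 / 6765201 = 94.68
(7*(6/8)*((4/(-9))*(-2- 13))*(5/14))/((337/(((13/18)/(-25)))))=-13/12132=-0.00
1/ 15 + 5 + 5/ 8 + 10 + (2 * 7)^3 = 331163/ 120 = 2759.69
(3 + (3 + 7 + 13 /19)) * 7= 1820 /19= 95.79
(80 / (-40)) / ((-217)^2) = -2 / 47089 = -0.00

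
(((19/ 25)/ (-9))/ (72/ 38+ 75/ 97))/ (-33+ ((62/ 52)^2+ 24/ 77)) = 165700444/ 163685309625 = 0.00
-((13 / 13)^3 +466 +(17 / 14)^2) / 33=-30607 / 2156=-14.20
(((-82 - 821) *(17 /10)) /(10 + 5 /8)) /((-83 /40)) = 28896 /415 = 69.63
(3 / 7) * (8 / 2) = 12 / 7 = 1.71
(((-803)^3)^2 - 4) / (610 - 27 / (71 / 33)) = 75836433232559625 / 169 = 448736291316920.86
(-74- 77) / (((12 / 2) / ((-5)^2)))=-3775 / 6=-629.17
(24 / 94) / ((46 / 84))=0.47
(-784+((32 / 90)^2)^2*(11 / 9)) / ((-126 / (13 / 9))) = 188066379176 / 20925489375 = 8.99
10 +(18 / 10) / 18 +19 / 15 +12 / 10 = 377 / 30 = 12.57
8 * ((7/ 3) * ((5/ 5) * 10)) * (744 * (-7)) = -972160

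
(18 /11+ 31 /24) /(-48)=-773 /12672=-0.06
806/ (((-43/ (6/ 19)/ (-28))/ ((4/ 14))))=38688/ 817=47.35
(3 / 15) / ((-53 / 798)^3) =-682.67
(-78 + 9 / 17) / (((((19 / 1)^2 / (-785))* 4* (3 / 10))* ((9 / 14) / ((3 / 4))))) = 12061525 / 73644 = 163.78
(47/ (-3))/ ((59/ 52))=-2444/ 177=-13.81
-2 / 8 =-1 / 4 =-0.25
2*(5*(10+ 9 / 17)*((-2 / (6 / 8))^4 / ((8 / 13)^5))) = 332307235 / 5508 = 60331.74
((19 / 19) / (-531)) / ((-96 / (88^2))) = 242 / 1593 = 0.15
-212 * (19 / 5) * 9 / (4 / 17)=-154071 / 5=-30814.20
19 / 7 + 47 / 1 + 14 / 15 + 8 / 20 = 51.05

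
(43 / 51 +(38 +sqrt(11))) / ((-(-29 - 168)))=sqrt(11) / 197 +1981 / 10047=0.21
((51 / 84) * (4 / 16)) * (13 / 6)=221 / 672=0.33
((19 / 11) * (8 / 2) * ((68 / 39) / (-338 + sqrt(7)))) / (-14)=2584 * sqrt(7) / 343053711 + 67184 / 26388747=0.00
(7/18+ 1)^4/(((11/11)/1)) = 390625/104976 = 3.72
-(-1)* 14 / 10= 7 / 5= 1.40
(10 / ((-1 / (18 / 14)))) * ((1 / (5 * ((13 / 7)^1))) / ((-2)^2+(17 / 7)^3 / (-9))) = -55566 / 96655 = -0.57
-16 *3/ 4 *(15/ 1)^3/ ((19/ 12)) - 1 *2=-486038/ 19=-25580.95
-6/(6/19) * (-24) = 456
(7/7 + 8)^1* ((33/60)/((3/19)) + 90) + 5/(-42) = 353317/420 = 841.23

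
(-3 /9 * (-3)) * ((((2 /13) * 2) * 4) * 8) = 128 /13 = 9.85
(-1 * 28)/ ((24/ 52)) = -182/ 3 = -60.67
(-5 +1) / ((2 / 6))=-12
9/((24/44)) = 33/2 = 16.50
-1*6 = -6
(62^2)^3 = 56800235584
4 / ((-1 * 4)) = -1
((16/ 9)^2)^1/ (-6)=-128/ 243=-0.53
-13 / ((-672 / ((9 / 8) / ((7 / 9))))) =0.03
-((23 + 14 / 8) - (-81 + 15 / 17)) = -7131 / 68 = -104.87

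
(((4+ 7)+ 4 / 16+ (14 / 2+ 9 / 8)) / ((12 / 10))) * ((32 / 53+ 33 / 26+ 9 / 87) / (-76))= -3221675 / 7672704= -0.42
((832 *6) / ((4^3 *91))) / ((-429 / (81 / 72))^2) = 27 / 4580576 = 0.00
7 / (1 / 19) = 133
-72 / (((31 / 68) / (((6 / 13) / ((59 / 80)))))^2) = -76706611200 / 565345729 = -135.68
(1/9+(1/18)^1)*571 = 571/6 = 95.17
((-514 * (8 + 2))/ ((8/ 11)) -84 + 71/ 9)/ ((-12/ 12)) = 128585/ 18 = 7143.61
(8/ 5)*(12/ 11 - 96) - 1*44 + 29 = -9177/ 55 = -166.85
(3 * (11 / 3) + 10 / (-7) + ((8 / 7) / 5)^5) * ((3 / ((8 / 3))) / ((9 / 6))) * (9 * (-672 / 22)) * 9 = -1465996088988 / 82534375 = -17762.25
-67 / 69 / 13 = -67 / 897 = -0.07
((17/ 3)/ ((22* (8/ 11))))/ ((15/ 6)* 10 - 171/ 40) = 85/ 4974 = 0.02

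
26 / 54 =13 / 27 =0.48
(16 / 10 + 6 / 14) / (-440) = -71 / 15400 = -0.00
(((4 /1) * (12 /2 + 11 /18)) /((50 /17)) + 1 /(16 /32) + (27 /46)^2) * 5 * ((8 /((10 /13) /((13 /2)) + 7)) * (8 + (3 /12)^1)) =10032824087 /19091610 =525.51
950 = 950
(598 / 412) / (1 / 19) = 5681 / 206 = 27.58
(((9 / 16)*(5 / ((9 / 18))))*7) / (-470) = -63 / 752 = -0.08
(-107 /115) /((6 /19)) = -2033 /690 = -2.95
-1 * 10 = -10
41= 41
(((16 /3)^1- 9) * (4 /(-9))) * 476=20944 /27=775.70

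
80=80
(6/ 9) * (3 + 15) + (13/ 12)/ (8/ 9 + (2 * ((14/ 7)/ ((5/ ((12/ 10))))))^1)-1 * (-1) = 1739/ 128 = 13.59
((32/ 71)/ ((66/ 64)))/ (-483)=-1024/ 1131669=-0.00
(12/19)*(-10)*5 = -600/19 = -31.58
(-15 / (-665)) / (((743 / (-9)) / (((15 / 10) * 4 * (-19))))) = 162 / 5201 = 0.03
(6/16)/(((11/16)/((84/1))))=504/11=45.82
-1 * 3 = -3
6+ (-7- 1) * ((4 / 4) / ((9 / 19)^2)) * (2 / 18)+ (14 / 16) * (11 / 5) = 3.96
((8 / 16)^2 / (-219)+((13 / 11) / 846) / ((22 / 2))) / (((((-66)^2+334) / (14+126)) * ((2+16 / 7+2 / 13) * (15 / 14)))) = -9658831 / 1517036481180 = -0.00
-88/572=-2/13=-0.15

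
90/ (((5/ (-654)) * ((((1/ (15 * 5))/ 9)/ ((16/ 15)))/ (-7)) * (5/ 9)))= 106795584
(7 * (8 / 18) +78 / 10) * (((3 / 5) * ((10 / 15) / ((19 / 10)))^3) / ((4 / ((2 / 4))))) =0.04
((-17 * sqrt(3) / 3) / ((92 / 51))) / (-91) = 289 * sqrt(3) / 8372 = 0.06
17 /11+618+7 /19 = 129562 /209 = 619.91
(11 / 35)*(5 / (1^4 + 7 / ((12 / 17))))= 132 / 917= 0.14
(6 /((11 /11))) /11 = 6 /11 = 0.55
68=68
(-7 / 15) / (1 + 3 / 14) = -98 / 255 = -0.38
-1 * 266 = -266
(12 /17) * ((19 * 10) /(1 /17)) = 2280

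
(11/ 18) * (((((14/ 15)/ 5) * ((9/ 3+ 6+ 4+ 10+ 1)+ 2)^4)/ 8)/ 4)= 2199197/ 1350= 1629.03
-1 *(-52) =52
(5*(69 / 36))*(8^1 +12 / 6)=575 / 6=95.83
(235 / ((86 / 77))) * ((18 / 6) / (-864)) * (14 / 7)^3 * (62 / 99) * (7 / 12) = -356965 / 167184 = -2.14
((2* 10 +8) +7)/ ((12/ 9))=105/ 4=26.25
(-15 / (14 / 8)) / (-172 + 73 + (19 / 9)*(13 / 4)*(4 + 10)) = 1080 / 371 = 2.91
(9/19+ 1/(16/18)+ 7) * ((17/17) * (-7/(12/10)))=-45745/912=-50.16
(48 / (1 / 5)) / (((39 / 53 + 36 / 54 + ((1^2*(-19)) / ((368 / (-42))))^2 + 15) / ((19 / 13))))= 24546954240 / 1476922291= 16.62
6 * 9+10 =64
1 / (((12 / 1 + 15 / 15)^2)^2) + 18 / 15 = 1.20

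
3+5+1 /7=8.14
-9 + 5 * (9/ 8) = -27/ 8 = -3.38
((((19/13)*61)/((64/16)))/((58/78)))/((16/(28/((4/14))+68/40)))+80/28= 24637183/129920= 189.63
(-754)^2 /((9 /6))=1137032 /3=379010.67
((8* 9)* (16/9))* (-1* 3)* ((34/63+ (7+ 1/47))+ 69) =-29017216/987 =-29399.41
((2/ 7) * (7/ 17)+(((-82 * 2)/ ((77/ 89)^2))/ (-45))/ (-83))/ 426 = 11102941/ 80186375115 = 0.00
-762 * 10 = -7620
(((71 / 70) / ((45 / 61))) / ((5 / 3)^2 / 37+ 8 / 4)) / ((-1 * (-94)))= 160247 / 22733900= 0.01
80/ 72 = 10/ 9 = 1.11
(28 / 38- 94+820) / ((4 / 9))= 31068 / 19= 1635.16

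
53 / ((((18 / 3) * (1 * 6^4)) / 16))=53 / 486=0.11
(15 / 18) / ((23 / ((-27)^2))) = 1215 / 46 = 26.41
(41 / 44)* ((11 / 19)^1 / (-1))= -41 / 76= -0.54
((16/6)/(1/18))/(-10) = -24/5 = -4.80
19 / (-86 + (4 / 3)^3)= -513 / 2258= -0.23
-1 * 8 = -8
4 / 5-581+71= -509.20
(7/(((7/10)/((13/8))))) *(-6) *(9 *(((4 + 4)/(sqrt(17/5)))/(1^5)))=-7020 *sqrt(85)/17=-3807.13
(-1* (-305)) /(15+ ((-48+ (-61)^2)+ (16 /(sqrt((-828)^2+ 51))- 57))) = 0.08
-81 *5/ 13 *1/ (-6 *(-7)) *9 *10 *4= -24300/ 91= -267.03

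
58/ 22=29/ 11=2.64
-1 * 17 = -17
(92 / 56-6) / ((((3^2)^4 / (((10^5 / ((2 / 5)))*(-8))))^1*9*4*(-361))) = -15250000 / 149216823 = -0.10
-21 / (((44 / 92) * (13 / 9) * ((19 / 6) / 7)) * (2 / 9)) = -821583 / 2717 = -302.39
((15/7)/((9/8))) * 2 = 80/21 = 3.81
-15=-15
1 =1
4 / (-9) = -4 / 9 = -0.44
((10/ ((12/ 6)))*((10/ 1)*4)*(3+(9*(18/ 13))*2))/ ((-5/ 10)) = -145200/ 13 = -11169.23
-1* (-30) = 30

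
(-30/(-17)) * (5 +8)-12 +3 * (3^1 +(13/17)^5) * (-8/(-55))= 965560566/78092135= 12.36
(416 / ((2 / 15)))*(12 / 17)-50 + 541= 45787 / 17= 2693.35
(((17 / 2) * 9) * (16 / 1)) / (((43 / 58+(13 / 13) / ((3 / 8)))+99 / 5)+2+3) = 1064880 / 24541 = 43.39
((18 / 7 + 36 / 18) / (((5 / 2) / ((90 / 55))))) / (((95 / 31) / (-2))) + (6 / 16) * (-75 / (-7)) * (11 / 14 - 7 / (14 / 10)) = -77361363 / 4096400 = -18.89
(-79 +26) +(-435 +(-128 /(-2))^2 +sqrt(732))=2* sqrt(183) +3608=3635.06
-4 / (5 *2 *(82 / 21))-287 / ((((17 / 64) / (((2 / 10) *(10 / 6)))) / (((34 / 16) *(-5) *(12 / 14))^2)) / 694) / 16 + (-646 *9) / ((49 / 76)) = -26211241173 / 20090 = -1304690.95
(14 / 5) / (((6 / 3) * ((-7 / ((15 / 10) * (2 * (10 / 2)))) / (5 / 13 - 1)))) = 24 / 13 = 1.85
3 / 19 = 0.16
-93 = -93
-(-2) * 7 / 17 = 14 / 17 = 0.82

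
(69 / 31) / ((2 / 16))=552 / 31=17.81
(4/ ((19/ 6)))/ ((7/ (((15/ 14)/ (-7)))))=-180/ 6517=-0.03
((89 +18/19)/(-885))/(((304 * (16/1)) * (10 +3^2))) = -1709/1553975040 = -0.00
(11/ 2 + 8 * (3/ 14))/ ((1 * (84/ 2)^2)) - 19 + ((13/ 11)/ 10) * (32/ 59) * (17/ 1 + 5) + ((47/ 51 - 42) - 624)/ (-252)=-5553406909/ 371551320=-14.95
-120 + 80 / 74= -4400 / 37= -118.92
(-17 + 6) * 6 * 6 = -396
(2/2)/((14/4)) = 2/7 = 0.29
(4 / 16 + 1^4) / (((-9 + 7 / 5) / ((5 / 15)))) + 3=1343 / 456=2.95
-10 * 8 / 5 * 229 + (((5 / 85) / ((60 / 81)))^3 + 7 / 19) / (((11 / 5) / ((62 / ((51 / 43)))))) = -153132861375059 / 41894133600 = -3655.23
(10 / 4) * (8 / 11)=20 / 11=1.82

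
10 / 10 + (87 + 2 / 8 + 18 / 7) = 2543 / 28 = 90.82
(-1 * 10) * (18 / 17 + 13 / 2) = -75.59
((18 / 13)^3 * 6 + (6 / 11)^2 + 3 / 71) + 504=9819740523 / 18874427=520.27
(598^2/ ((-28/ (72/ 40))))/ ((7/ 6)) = -4827654/ 245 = -19704.71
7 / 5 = 1.40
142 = 142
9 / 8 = 1.12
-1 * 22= -22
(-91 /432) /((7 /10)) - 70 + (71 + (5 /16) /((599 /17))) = 183193 /258768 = 0.71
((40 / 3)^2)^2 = 2560000 / 81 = 31604.94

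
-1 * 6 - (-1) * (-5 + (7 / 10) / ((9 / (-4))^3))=-40319 / 3645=-11.06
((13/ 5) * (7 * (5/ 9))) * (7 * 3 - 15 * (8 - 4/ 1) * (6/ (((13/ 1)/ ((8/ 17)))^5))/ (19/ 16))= 490806900107111/ 2311494539289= 212.33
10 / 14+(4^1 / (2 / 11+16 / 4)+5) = 1074 / 161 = 6.67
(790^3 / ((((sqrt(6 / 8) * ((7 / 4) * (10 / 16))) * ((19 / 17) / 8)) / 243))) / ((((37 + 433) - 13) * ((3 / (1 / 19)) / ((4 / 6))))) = 15449081241600 * sqrt(3) / 1154839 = 23170843.42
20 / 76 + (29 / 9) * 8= 4453 / 171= 26.04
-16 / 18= -8 / 9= -0.89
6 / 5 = 1.20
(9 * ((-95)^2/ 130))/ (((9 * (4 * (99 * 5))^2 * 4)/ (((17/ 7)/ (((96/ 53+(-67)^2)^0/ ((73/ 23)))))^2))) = 555969241/ 2113710318720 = 0.00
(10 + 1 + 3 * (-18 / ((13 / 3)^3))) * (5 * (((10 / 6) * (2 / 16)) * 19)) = 10786775 / 52728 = 204.57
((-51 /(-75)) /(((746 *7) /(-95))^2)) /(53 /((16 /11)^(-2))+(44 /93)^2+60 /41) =263324487393 /133175851654458032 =0.00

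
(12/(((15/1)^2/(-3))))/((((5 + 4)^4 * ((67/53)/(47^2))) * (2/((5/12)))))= -117077/13187610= -0.01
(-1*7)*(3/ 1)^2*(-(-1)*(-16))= 1008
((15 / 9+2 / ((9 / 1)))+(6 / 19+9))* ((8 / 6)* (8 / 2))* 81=91968 / 19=4840.42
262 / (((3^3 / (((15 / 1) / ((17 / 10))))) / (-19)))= -248900 / 153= -1626.80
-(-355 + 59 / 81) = 28696 / 81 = 354.27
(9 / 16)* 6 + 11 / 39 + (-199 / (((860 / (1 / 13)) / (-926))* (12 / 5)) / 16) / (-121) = 31631277 / 8657792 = 3.65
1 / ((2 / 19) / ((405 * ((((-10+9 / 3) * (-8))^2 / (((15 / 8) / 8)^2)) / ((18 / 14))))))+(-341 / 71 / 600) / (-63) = 458498365194581 / 2683800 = 170839244.80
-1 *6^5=-7776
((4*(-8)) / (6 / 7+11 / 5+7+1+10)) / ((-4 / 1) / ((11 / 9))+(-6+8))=80 / 67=1.19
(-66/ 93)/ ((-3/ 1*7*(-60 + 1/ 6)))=-44/ 77903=-0.00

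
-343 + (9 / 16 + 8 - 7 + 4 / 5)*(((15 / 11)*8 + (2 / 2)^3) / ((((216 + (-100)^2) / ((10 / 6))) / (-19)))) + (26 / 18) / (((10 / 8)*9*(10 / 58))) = -1246463089247 / 3640982400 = -342.34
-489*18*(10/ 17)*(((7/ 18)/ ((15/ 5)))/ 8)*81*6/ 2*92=-31885245/ 17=-1875602.65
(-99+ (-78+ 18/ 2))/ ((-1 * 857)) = 168/ 857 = 0.20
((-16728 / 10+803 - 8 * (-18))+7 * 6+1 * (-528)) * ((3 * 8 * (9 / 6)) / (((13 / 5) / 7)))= -1526868 / 13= -117451.38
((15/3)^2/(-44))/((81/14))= -175/1782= -0.10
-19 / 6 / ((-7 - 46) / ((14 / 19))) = 0.04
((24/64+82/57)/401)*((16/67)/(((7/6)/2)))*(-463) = -3063208/3573311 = -0.86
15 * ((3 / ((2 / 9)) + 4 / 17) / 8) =7005 / 272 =25.75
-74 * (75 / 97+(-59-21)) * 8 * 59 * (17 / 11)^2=77573865520 / 11737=6609343.57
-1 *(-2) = 2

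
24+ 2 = 26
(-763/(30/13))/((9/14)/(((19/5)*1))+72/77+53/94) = -682040359/3440940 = -198.21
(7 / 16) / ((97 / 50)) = 0.23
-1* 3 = -3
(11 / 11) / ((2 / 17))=17 / 2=8.50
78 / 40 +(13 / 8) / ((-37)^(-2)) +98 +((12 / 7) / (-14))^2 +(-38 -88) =2198.59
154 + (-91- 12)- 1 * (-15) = 66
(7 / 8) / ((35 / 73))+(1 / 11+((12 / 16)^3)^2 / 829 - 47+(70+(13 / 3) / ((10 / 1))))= 14202574813 / 560271360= 25.35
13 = 13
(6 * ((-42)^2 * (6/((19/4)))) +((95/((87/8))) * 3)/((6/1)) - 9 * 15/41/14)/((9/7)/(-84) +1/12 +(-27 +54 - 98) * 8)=-88822804931/3772064452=-23.55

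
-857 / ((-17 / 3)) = 2571 / 17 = 151.24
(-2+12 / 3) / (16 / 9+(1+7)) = 9 / 44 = 0.20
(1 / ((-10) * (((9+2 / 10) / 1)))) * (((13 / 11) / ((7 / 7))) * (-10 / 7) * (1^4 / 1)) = 65 / 3542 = 0.02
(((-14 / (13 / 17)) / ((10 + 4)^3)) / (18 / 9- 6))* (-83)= -1411 / 10192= -0.14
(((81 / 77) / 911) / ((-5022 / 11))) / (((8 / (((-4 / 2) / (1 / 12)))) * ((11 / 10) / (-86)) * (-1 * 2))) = 645 / 2174557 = 0.00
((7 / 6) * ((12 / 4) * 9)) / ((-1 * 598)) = -0.05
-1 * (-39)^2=-1521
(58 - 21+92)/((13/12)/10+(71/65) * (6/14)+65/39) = 93912/1633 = 57.51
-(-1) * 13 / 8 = 13 / 8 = 1.62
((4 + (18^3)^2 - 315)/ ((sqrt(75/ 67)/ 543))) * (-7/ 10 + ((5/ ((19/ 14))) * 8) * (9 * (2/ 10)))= 61235286248591 * sqrt(201)/ 950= 913852650415.71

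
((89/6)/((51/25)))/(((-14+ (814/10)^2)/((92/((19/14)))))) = 35822500/480524193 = 0.07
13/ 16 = 0.81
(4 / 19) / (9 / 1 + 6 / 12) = 8 / 361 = 0.02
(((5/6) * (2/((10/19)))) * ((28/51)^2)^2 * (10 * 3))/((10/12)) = 23356928/2255067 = 10.36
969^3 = 909853209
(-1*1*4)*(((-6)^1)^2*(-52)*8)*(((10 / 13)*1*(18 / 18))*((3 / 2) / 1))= 69120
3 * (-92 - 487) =-1737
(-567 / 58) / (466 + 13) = -0.02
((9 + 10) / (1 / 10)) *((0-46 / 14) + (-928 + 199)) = -973940 / 7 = -139134.29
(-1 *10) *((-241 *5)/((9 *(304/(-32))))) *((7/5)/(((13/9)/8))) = -269920/247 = -1092.79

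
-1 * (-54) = 54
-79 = -79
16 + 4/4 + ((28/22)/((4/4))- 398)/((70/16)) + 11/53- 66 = -2845946/20405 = -139.47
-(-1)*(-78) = -78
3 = 3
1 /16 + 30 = 481 /16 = 30.06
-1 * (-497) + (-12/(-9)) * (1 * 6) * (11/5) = 2573/5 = 514.60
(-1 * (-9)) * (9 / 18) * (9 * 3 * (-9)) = -2187 / 2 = -1093.50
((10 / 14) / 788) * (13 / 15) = 13 / 16548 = 0.00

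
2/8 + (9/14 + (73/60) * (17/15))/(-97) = 70019/305550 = 0.23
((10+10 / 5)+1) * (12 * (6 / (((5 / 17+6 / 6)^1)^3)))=574821 / 1331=431.87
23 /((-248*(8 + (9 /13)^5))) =-8539739 /751289464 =-0.01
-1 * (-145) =145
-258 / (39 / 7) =-602 / 13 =-46.31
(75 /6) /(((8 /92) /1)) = 575 /4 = 143.75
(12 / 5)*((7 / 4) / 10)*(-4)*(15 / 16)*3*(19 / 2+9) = -6993 / 80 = -87.41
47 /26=1.81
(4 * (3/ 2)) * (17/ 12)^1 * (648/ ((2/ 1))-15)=5253/ 2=2626.50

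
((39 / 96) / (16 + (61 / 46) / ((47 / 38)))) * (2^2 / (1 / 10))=14053 / 14764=0.95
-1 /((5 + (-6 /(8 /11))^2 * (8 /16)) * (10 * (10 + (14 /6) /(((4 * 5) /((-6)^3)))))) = 4 /23731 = 0.00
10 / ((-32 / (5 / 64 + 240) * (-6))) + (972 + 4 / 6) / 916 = 13.57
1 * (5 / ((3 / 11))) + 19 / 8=497 / 24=20.71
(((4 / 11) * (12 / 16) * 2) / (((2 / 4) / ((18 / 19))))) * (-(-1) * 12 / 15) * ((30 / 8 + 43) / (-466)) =-1836 / 22135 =-0.08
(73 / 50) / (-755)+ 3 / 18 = 9328 / 56625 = 0.16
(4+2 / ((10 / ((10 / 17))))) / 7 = 10 / 17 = 0.59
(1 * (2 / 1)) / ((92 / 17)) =17 / 46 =0.37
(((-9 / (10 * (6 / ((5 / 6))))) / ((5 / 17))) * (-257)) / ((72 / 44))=48059 / 720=66.75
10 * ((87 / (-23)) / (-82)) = 435 / 943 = 0.46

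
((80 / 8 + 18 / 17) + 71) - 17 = 1106 / 17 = 65.06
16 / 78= 8 / 39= 0.21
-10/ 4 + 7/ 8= -13/ 8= -1.62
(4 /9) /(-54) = -2 /243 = -0.01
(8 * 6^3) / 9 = 192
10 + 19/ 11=129/ 11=11.73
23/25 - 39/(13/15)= -44.08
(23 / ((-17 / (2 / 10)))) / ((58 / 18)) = -207 / 2465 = -0.08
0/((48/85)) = 0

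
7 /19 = 0.37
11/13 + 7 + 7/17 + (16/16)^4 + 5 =3151/221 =14.26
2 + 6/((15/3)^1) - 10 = -34/5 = -6.80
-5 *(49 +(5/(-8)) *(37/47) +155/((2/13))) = -1985295/376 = -5280.04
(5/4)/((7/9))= 45/28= 1.61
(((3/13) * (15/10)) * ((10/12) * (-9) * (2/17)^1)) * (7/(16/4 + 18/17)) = -945/2236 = -0.42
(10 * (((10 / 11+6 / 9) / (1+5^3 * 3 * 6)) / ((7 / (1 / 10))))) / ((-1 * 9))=-52 / 4679829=-0.00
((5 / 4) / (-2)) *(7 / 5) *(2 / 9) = -7 / 36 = -0.19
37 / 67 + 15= 1042 / 67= 15.55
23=23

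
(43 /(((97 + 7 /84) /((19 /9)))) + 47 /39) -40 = -37.86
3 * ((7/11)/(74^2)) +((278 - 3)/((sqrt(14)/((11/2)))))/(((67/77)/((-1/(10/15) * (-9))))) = 21/60236 +898425 * sqrt(14)/536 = 6271.64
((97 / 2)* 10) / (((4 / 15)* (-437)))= -7275 / 1748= -4.16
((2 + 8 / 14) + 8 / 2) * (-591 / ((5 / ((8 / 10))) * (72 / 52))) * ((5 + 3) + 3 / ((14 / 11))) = -3416374 / 735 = -4648.13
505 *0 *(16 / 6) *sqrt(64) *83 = 0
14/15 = 0.93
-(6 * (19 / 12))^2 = -361 / 4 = -90.25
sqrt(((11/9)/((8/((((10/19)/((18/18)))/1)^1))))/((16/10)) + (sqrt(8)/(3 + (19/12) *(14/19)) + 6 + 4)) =sqrt(2495232 *sqrt(2) + 52245250)/2280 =3.28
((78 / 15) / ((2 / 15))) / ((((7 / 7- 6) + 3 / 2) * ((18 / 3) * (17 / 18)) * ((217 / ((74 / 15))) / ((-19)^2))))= -2083692 / 129115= -16.14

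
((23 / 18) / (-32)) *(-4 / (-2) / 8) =-23 / 2304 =-0.01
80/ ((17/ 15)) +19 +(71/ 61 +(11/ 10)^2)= 9536477/ 103700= 91.96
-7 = -7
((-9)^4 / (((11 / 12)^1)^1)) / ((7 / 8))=629856 / 77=8179.95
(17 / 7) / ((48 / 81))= 459 / 112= 4.10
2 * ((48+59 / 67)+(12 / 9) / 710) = 97.76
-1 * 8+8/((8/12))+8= 12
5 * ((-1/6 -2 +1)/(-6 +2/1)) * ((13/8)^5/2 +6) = 26757815/1572864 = 17.01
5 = 5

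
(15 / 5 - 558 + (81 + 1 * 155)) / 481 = -0.66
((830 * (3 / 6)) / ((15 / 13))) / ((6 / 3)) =1079 / 6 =179.83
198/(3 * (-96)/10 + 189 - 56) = 990/521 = 1.90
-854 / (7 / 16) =-1952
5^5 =3125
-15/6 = -5/2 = -2.50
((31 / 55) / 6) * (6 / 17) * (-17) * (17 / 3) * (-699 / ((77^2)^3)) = 122791 / 11463230904895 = 0.00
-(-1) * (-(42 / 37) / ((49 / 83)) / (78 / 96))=-7968 / 3367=-2.37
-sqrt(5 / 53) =-sqrt(265) / 53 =-0.31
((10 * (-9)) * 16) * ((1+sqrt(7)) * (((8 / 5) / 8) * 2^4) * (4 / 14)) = -9216 * sqrt(7) / 7 - 9216 / 7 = -4799.89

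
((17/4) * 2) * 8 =68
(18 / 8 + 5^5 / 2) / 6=6259 / 24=260.79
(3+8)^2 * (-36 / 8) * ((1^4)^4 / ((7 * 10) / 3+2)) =-21.49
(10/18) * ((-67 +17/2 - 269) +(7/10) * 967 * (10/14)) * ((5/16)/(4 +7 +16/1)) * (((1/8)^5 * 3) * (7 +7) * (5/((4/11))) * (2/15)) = 25025/10616832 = 0.00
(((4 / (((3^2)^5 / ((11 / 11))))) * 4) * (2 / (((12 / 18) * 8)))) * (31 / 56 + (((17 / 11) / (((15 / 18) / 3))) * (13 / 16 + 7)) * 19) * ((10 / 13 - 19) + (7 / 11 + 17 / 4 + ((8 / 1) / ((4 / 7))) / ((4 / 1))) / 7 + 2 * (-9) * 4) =-30245901857 / 4045617576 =-7.48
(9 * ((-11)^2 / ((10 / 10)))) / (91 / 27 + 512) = 243 / 115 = 2.11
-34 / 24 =-17 / 12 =-1.42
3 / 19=0.16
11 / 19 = 0.58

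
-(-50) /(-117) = -50 /117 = -0.43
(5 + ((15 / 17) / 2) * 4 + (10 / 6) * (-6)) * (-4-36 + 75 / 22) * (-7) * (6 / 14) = -12075 / 34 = -355.15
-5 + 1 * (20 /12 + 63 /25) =-61 /75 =-0.81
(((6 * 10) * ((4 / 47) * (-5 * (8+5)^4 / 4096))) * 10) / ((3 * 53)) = -3570125 / 318848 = -11.20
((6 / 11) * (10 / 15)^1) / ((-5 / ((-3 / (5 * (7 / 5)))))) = 12 / 385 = 0.03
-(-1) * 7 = 7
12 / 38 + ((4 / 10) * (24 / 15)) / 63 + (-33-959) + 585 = -12169721 / 29925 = -406.67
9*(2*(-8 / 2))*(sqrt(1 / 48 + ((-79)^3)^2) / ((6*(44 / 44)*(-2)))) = 7*sqrt(714379461123) / 2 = 2958234.00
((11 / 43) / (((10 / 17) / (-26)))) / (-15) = 2431 / 3225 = 0.75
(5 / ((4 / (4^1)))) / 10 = 1 / 2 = 0.50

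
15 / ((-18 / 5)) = -25 / 6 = -4.17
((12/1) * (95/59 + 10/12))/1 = 1730/59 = 29.32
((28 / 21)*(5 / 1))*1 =20 / 3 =6.67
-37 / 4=-9.25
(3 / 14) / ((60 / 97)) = 97 / 280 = 0.35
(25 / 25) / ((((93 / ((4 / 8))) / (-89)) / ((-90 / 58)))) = 1335 / 1798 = 0.74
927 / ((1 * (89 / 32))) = 29664 / 89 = 333.30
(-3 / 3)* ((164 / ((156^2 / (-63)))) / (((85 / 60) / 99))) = 29.67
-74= -74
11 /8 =1.38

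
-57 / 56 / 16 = -57 / 896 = -0.06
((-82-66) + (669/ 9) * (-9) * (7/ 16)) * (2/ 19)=-7051/ 152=-46.39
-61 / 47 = -1.30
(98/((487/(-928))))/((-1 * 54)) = 45472/13149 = 3.46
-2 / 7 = -0.29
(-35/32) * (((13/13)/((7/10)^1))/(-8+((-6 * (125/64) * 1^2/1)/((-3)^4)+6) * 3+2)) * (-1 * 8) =3600/3331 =1.08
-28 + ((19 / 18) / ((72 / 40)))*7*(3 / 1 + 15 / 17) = -5537 / 459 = -12.06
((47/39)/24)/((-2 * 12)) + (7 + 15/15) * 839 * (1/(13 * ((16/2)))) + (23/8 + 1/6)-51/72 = 1502161/22464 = 66.87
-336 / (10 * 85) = -168 / 425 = -0.40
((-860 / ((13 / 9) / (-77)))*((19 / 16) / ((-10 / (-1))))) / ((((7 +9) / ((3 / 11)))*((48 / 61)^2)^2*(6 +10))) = 79184364679 / 5234491392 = 15.13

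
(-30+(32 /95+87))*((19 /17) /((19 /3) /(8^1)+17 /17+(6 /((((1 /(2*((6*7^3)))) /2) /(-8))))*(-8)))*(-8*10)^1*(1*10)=-4183296 /257944927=-0.02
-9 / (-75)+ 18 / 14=246 / 175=1.41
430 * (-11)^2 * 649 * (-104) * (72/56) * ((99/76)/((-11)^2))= -6464935620/133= -48608538.50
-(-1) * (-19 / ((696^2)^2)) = -19 / 234658861056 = -0.00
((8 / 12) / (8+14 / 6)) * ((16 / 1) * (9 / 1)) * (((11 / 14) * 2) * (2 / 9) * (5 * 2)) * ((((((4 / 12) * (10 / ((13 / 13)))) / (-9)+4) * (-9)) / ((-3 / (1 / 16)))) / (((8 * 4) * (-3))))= -385 / 1674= -0.23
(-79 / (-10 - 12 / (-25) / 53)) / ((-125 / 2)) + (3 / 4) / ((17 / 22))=949777 / 1125230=0.84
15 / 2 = 7.50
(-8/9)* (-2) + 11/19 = 403/171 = 2.36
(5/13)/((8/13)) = 5/8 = 0.62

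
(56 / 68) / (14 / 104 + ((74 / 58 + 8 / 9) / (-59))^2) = 172630058328 / 28500569819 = 6.06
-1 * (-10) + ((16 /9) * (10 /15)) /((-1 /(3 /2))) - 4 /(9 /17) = 2 /3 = 0.67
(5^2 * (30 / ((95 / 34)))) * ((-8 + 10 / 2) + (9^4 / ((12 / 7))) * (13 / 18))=28163475 / 38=741144.08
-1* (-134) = 134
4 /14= 2 /7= 0.29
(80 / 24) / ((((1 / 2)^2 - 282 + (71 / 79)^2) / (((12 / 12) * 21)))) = -1747480 / 7013443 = -0.25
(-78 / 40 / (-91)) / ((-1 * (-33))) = 1 / 1540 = 0.00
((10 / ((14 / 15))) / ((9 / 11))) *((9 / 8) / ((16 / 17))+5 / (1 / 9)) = 542025 / 896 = 604.94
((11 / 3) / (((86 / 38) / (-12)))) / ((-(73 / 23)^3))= 0.61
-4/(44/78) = -78/11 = -7.09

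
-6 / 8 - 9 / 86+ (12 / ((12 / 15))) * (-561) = -1447527 / 172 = -8415.85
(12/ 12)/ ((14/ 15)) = 15/ 14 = 1.07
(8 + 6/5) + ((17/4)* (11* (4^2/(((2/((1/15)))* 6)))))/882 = 73067/7938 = 9.20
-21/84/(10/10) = -1/4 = -0.25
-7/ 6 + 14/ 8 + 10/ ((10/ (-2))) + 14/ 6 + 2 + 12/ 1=179/ 12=14.92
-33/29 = -1.14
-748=-748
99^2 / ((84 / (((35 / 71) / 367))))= 16335 / 104228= 0.16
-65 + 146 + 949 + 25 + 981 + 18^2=2360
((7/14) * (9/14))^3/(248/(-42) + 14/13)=-28431/4133248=-0.01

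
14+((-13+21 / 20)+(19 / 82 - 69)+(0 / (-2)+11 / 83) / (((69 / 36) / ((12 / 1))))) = -103140601 / 1565380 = -65.89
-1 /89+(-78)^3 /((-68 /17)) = 10558781 /89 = 118637.99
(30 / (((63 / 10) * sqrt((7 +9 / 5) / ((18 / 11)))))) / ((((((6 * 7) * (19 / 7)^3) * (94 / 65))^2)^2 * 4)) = 367518931609375 * sqrt(10) / 4926997117443615777282627072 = 0.00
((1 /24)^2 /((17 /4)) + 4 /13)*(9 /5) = 1961 /3536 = 0.55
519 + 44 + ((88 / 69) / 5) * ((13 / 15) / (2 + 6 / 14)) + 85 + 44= 60886708 / 87975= 692.09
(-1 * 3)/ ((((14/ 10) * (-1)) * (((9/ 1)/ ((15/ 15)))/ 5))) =25/ 21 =1.19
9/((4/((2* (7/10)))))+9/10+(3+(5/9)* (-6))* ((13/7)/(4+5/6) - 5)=68069/12180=5.59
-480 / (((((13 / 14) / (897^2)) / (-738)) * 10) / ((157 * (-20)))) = -96382195902720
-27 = -27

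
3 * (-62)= -186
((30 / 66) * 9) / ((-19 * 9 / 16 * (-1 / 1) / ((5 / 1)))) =400 / 209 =1.91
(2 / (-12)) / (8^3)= -1 / 3072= -0.00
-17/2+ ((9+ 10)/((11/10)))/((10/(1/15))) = -2767/330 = -8.38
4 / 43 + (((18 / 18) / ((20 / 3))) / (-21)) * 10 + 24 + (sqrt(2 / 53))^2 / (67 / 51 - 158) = 6124504699 / 254960846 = 24.02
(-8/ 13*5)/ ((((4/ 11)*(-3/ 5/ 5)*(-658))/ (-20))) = 27500/ 12831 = 2.14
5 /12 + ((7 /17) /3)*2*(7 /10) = 207 /340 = 0.61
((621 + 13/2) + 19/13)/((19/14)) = 114471/247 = 463.45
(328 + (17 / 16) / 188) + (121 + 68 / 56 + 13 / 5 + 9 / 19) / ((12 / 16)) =2970812923 / 6000960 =495.06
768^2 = 589824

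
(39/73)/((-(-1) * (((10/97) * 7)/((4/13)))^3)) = 21904152/528948875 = 0.04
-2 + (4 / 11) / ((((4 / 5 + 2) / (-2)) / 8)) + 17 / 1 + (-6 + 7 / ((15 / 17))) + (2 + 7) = 27553 / 1155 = 23.86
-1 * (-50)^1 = 50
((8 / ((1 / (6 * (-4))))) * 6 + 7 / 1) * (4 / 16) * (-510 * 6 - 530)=2055275 / 2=1027637.50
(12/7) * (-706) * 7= -8472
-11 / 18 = -0.61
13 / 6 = 2.17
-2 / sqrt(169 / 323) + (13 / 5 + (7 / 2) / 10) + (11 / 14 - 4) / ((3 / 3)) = -2 *sqrt(323) / 13 - 37 / 140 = -3.03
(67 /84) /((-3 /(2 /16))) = -67 /2016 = -0.03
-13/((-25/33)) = 429/25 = 17.16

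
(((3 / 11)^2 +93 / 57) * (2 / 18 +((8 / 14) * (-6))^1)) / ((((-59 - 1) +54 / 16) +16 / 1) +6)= 31376 / 191961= 0.16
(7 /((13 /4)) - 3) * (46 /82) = -253 /533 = -0.47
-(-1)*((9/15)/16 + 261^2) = 68121.04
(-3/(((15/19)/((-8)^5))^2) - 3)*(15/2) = -387620798689/10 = -38762079868.90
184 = 184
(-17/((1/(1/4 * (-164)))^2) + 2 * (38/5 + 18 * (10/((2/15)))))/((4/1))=-129309/20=-6465.45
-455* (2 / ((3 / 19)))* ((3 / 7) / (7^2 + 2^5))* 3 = -91.48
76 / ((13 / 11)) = 836 / 13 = 64.31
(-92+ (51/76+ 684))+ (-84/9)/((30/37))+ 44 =2138047/3420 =625.16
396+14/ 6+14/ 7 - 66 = 1003/ 3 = 334.33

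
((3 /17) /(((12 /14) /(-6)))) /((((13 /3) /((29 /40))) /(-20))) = 1827 /442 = 4.13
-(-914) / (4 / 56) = 12796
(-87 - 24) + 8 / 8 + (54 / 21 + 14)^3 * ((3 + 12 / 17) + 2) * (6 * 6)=5450007422 / 5831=934660.85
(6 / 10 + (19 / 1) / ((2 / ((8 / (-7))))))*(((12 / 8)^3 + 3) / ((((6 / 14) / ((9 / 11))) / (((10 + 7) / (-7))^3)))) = 269856351 / 150920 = 1788.08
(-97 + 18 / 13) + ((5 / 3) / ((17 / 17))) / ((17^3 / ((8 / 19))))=-348090443 / 3640533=-95.62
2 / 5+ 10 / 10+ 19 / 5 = 26 / 5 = 5.20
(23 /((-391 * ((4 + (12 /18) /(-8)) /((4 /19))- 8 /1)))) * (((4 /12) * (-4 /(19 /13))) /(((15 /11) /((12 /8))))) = 4576 /822035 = 0.01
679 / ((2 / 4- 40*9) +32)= -1358 / 655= -2.07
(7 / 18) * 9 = 3.50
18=18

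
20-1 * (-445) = 465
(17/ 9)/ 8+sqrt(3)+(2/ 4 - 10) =-667/ 72+sqrt(3) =-7.53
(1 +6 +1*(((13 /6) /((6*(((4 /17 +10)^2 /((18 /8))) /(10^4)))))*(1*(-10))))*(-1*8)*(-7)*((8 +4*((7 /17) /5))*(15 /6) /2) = -448123.30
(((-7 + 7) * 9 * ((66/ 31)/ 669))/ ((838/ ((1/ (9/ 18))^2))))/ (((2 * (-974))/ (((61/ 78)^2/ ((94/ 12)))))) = 0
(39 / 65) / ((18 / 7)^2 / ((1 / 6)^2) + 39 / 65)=49 / 19489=0.00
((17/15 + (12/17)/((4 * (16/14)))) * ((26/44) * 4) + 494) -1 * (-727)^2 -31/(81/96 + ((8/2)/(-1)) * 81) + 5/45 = -20421807431063/38675340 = -528031.75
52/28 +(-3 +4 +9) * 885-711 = 56986/7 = 8140.86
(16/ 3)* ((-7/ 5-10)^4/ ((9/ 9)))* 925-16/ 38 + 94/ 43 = 1701852591938/ 20425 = 83322036.32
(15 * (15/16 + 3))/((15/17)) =1071/16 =66.94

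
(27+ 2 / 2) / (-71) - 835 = -59313 / 71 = -835.39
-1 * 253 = -253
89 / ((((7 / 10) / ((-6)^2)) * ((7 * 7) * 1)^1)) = 32040 / 343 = 93.41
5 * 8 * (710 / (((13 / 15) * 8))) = 53250 / 13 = 4096.15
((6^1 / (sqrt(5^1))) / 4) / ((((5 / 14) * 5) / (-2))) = -42 * sqrt(5) / 125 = -0.75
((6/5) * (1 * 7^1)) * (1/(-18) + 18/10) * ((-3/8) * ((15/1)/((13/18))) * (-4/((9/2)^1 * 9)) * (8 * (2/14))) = 2512/195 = 12.88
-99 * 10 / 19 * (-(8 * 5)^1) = 39600 / 19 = 2084.21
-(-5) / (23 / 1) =5 / 23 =0.22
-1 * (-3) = 3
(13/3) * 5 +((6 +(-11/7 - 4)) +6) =590/21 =28.10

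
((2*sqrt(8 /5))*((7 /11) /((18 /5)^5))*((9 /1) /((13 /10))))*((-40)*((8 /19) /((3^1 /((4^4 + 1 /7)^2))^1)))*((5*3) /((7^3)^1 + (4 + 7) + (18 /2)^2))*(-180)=1461295000000*sqrt(10) /109658367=42140.15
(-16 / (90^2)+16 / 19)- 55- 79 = -5123326 / 38475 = -133.16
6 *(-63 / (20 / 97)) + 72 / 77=-1410921 / 770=-1832.36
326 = 326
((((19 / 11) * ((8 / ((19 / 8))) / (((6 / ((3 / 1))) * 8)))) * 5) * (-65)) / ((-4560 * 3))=0.01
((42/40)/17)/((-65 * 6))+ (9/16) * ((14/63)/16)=5413/707200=0.01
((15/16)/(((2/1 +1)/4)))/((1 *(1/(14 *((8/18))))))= 70/9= 7.78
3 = 3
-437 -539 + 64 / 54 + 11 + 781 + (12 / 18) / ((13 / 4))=-64096 / 351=-182.61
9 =9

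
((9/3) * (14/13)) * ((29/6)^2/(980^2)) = 841/10701600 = 0.00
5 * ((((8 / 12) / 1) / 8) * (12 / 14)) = 5 / 14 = 0.36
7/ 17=0.41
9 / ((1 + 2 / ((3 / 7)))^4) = 729 / 83521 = 0.01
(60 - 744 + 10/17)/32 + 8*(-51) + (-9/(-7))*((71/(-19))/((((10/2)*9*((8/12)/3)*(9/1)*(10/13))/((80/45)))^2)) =-7077004247773/16482690000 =-429.36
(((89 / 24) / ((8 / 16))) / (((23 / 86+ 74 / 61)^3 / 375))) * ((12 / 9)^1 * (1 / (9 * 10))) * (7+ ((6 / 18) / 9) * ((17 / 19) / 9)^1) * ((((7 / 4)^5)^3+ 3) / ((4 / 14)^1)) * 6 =2698698764161976372230242032875 / 326649648648628180353024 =8261753.15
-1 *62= -62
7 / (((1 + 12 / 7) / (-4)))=-196 / 19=-10.32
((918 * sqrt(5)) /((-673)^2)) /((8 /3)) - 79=-79 + 1377 * sqrt(5) /1811716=-79.00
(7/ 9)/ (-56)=-1/ 72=-0.01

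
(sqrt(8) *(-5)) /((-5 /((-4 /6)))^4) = -32 *sqrt(2) /10125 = -0.00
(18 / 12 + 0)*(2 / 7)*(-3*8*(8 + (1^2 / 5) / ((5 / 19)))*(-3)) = 47304 / 175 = 270.31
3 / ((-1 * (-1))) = 3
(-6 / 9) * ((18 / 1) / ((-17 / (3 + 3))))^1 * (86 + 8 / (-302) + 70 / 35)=956448 / 2567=372.59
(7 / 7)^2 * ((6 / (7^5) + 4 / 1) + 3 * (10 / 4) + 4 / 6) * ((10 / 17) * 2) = 12269470 / 857157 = 14.31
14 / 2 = 7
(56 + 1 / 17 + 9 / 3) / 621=0.10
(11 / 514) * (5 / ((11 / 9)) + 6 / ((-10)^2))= 2283 / 25700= 0.09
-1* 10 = -10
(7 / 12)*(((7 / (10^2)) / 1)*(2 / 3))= 49 / 1800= 0.03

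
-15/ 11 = -1.36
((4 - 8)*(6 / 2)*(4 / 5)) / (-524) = 12 / 655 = 0.02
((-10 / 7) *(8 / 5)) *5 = -80 / 7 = -11.43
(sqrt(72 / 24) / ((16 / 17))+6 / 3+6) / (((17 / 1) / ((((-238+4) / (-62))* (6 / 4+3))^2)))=1108809* sqrt(3) / 61504+2217618 / 16337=166.97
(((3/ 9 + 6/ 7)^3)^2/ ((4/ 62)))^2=57280063629150390625/ 29423310045546564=1946.76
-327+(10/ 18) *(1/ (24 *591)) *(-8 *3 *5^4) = -1742438/ 5319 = -327.59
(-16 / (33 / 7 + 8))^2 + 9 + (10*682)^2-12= 368424709181 / 7921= 46512398.58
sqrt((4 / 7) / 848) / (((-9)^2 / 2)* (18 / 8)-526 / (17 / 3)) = -68* sqrt(371) / 85701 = -0.02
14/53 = 0.26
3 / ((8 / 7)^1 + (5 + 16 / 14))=7 / 17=0.41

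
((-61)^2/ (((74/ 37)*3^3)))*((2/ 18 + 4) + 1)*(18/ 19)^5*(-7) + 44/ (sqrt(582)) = -4658453856/ 2476099 + 22*sqrt(582)/ 291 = -1879.54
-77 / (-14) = 11 / 2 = 5.50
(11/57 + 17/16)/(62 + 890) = 1145/868224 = 0.00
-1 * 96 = -96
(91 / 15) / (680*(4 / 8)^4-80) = -182 / 1125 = -0.16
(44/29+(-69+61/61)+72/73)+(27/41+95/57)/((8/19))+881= 855151021/1041564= 821.03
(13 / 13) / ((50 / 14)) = 7 / 25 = 0.28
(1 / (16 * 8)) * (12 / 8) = 3 / 256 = 0.01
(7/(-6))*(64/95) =-224/285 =-0.79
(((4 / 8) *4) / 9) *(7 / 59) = 14 / 531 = 0.03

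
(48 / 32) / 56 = 3 / 112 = 0.03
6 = 6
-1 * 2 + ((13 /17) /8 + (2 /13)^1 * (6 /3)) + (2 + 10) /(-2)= -13431 /1768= -7.60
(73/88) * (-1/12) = -73/1056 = -0.07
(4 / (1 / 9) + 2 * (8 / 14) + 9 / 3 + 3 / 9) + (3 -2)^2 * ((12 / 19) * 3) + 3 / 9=17039 / 399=42.70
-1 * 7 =-7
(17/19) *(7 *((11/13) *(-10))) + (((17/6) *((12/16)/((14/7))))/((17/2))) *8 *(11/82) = -52.86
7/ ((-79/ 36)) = -252/ 79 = -3.19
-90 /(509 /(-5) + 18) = 450 /419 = 1.07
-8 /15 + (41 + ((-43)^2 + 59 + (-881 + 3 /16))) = 256237 /240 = 1067.65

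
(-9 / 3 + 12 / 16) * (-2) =9 / 2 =4.50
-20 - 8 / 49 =-988 / 49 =-20.16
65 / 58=1.12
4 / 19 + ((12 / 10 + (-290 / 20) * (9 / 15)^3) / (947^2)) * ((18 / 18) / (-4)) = 3587245177 / 17039371000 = 0.21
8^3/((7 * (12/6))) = 256/7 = 36.57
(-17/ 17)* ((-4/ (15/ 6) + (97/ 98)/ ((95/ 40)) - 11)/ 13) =56713/ 60515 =0.94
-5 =-5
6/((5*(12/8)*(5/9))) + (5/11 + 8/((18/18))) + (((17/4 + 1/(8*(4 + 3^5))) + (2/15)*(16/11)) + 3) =28266023/1630200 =17.34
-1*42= -42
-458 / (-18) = 229 / 9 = 25.44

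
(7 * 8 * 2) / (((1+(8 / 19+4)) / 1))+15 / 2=5801 / 206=28.16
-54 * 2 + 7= -101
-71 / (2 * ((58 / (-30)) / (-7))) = -7455 / 58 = -128.53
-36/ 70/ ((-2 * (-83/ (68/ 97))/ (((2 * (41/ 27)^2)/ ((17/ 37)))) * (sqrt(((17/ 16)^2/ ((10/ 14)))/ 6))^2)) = -254758912/ 3078275697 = -0.08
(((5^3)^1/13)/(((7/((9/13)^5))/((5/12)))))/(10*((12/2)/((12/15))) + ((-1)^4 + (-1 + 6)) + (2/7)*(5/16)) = 24603750/21918539669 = 0.00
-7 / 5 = -1.40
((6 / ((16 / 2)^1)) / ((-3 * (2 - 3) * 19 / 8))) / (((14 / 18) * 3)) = 6 / 133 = 0.05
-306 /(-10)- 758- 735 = -7312 /5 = -1462.40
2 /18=1 /9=0.11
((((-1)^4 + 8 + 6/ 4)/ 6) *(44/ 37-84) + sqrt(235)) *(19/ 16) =-50939/ 296 + 19 *sqrt(235)/ 16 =-153.89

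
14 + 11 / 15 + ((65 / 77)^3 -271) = -255.67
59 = 59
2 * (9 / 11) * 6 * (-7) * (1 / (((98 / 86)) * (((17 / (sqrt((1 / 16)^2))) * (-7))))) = 1161 / 36652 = 0.03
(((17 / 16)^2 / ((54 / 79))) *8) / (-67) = -22831 / 115776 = -0.20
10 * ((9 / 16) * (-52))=-585 / 2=-292.50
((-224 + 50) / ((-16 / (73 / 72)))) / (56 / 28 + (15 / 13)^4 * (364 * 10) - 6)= 4651049 / 2719912704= 0.00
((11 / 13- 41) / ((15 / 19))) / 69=-1102 / 1495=-0.74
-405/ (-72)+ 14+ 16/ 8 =173/ 8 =21.62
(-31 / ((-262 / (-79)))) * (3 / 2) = -7347 / 524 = -14.02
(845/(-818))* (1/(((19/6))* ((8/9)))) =-22815/62168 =-0.37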